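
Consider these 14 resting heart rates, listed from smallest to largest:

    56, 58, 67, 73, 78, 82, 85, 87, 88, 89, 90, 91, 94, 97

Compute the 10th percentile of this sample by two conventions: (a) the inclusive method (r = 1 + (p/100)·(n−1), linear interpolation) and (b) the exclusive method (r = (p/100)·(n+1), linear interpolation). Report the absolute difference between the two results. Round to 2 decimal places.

3.70

n = 14.
(a) r = 2.3; between ranks 2 (58) and 3 (67): 60.7.
(b) r = 1.5; between ranks 1 (56) and 2 (58): 57.
|60.7 − 57| = 3.7.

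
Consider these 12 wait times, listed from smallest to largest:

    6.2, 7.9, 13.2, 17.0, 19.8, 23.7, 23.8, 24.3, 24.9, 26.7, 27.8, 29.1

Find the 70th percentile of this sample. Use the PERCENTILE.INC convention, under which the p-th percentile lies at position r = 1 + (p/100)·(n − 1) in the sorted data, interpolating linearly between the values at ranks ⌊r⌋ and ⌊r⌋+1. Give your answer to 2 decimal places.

24.72

n = 12.
r = 1 + (70/100)·(12 − 1) = 1 + 7.7 = 8.7.
Rank 8 is 24.3 and rank 9 is 24.9.
Interpolate: 24.3 + 0.7·(24.9 − 24.3) = 24.3 + 0.7·0.6 = 24.72.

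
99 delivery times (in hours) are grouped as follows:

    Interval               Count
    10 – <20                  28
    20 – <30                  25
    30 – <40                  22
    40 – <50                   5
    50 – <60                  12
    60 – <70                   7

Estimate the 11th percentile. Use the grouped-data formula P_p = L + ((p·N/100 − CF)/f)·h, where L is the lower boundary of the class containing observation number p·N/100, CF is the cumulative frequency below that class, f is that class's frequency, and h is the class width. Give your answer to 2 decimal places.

N = 99; target position k = 11/100 · 99 = 10.89.
Cumulative frequencies: 28, 53, 75, 80, 92, 99.
Observation 10.89 falls in the class 10 – <20.
L = 10, CF = 0, f = 28, h = 10.
P11 = 10 + ((10.89 − 0)/28)·10 = 10 + 3.88929 = 13.8893.

13.89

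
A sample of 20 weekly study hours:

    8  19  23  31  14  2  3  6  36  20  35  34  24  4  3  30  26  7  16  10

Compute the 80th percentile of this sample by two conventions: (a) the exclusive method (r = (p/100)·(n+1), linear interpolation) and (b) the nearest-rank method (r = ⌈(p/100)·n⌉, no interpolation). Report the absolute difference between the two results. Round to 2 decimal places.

0.80

Sorted: 2, 3, 3, 4, 6, 7, 8, 10, 14, 16, 19, 20, 23, 24, 26, 30, 31, 34, 35, 36.
n = 20.
(a) r = 16.8; between ranks 16 (30) and 17 (31): 30.8.
(b) the nearest-rank method: rank 16 → 30.
|30.8 − 30| = 0.8.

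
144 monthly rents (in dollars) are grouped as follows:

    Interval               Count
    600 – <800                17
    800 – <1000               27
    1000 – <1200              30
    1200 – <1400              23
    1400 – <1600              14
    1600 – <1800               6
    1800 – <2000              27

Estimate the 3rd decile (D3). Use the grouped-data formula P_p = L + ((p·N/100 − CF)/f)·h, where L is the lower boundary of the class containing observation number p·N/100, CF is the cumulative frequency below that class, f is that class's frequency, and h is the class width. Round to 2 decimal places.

994.07

N = 144; target position k = 30/100 · 144 = 43.2.
Cumulative frequencies: 17, 44, 74, 97, 111, 117, 144.
Observation 43.2 falls in the class 800 – <1000.
L = 800, CF = 17, f = 27, h = 200.
P30 = 800 + ((43.2 − 17)/27)·200 = 800 + 194.074 = 994.074.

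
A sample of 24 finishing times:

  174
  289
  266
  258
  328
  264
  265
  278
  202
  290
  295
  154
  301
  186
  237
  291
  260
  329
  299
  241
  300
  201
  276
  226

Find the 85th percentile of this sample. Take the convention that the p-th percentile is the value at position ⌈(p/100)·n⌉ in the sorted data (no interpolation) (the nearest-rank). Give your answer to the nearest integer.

Sorted: 154, 174, 186, 201, 202, 226, 237, 241, 258, 260, 264, 265, 266, 276, 278, 289, 290, 291, 295, 299, 300, 301, 328, 329.
n = 24.
Position = ⌈85/100 · 24⌉ = ⌈20.4⌉ = 21.
The value at rank 21 is 300.

300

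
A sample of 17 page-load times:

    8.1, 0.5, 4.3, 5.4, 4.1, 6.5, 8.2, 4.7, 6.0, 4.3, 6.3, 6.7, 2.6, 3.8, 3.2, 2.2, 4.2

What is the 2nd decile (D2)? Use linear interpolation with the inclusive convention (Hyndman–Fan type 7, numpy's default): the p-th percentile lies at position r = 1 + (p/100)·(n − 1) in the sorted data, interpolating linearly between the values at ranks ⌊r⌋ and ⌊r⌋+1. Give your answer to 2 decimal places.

3.32

Sorted: 0.5, 2.2, 2.6, 3.2, 3.8, 4.1, 4.2, 4.3, 4.3, 4.7, 5.4, 6.0, 6.3, 6.5, 6.7, 8.1, 8.2.
n = 17.
r = 1 + (20/100)·(17 − 1) = 1 + 3.2 = 4.2.
Rank 4 is 3.2 and rank 5 is 3.8.
Interpolate: 3.2 + 0.2·(3.8 − 3.2) = 3.2 + 0.2·0.6 = 3.32.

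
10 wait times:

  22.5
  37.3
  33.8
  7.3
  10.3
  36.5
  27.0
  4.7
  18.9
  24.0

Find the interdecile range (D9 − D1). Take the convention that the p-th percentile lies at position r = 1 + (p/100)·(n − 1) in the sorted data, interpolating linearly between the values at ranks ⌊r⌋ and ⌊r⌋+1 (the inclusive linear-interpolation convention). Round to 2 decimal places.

Sorted: 4.7, 7.3, 10.3, 18.9, 22.5, 24.0, 27.0, 33.8, 36.5, 37.3.
n = 10.
P10: r = 1.9; ranks 1–2 are 4.7, 7.3; interpolating gives 7.04.
P90: r = 9.1; ranks 9–10 are 36.5, 37.3; interpolating gives 36.58.
Difference: 36.58 − 7.04 = 29.54.

29.54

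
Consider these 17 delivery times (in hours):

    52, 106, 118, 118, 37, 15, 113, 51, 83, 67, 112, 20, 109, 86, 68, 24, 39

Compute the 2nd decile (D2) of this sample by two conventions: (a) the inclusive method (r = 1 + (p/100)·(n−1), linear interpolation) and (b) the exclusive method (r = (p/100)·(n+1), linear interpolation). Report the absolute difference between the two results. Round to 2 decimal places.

Sorted: 15, 20, 24, 37, 39, 51, 52, 67, 68, 83, 86, 106, 109, 112, 113, 118, 118.
n = 17.
(a) r = 4.2; between ranks 4 (37) and 5 (39): 37.4.
(b) r = 3.6; between ranks 3 (24) and 4 (37): 31.8.
|37.4 − 31.8| = 5.6.

5.60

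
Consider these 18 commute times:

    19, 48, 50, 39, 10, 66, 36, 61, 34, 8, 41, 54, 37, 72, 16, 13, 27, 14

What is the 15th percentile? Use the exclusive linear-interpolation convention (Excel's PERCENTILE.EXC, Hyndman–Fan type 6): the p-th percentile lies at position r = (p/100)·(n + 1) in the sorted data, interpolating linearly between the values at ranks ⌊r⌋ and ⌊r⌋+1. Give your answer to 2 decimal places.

Sorted: 8, 10, 13, 14, 16, 19, 27, 34, 36, 37, 39, 41, 48, 50, 54, 61, 66, 72.
n = 18.
r = (15/100)·(18 + 1) = 2.85.
Rank 2 is 10 and rank 3 is 13.
Interpolate: 10 + 0.85·(13 − 10) = 10 + 0.85·3 = 12.55.

12.55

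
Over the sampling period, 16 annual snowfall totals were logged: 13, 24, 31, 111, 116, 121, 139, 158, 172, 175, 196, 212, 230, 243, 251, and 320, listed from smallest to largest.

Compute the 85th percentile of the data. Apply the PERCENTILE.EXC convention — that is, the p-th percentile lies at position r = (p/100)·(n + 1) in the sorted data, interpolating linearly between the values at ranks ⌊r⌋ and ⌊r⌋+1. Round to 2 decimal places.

n = 16.
r = (85/100)·(16 + 1) = 14.45.
Rank 14 is 243 and rank 15 is 251.
Interpolate: 243 + 0.45·(251 − 243) = 243 + 0.45·8 = 246.6.

246.60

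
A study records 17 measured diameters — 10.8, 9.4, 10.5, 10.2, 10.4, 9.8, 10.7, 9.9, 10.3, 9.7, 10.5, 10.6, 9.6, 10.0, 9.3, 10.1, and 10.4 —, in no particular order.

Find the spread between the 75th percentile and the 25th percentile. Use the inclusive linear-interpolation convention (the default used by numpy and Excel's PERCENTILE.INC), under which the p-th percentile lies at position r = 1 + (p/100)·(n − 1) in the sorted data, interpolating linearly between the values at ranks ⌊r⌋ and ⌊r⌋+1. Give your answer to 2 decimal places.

0.70

Sorted: 9.3, 9.4, 9.6, 9.7, 9.8, 9.9, 10.0, 10.1, 10.2, 10.3, 10.4, 10.4, 10.5, 10.5, 10.6, 10.7, 10.8.
n = 17.
P25: r = 5 (integer) → 9.8.
P75: r = 13 (integer) → 10.5.
Difference: 10.5 − 9.8 = 0.7.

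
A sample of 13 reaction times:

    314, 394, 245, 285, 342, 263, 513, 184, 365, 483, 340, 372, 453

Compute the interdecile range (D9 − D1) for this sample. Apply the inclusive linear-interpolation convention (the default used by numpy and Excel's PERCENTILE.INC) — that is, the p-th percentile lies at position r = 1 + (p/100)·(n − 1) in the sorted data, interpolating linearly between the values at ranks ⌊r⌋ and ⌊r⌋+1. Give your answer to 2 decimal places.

228.40

Sorted: 184, 245, 263, 285, 314, 340, 342, 365, 372, 394, 453, 483, 513.
n = 13.
P10: r = 2.2; ranks 2–3 are 245, 263; interpolating gives 248.6.
P90: r = 11.8; ranks 11–12 are 453, 483; interpolating gives 477.
Difference: 477 − 248.6 = 228.4.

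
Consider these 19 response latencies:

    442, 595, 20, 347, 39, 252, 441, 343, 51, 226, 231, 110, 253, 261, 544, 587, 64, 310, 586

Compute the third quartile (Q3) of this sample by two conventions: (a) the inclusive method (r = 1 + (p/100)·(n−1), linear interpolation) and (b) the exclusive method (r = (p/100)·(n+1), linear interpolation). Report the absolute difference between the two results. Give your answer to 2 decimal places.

0.50

Sorted: 20, 39, 51, 64, 110, 226, 231, 252, 253, 261, 310, 343, 347, 441, 442, 544, 586, 587, 595.
n = 19.
(a) r = 14.5; between ranks 14 (441) and 15 (442): 441.5.
(b) r = 15 → value at rank 15 = 442.
|441.5 − 442| = 0.5.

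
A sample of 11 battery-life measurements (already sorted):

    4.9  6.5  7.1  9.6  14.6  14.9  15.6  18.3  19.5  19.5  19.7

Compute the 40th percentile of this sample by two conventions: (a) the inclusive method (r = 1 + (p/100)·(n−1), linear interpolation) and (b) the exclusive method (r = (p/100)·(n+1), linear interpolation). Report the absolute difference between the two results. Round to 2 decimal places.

1.00

n = 11.
(a) r = 5 → value at rank 5 = 14.6.
(b) r = 4.8; between ranks 4 (9.6) and 5 (14.6): 13.6.
|14.6 − 13.6| = 1.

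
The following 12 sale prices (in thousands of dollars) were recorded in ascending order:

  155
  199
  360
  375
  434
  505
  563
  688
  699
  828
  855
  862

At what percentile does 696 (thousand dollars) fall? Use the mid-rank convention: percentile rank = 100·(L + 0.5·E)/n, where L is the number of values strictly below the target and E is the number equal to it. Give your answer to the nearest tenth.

66.7

Count below 696: L = 8; count equal: E = 0; n = 12.
Percentile rank = 100·(8 + 0.5·0)/12 = 100·8/12 = 66.67.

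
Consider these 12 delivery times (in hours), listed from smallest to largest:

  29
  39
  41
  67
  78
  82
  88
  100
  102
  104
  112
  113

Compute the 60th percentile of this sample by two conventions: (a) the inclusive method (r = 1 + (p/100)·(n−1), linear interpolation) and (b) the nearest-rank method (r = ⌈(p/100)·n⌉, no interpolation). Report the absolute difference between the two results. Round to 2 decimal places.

n = 12.
(a) r = 7.6; between ranks 7 (88) and 8 (100): 95.2.
(b) the nearest-rank method: rank 8 → 100.
|95.2 − 100| = 4.8.

4.80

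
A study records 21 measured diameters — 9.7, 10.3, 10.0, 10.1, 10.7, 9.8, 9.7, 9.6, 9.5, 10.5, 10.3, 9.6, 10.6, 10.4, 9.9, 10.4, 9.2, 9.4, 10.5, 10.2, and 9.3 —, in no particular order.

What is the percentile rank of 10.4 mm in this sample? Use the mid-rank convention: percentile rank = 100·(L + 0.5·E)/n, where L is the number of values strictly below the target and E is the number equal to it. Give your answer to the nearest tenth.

76.2

Sorted: 9.2, 9.3, 9.4, 9.5, 9.6, 9.6, 9.7, 9.7, 9.8, 9.9, 10.0, 10.1, 10.2, 10.3, 10.3, 10.4, 10.4, 10.5, 10.5, 10.6, 10.7.
Count below 10.4: L = 15; count equal: E = 2; n = 21.
Percentile rank = 100·(15 + 0.5·2)/21 = 100·16/21 = 76.19.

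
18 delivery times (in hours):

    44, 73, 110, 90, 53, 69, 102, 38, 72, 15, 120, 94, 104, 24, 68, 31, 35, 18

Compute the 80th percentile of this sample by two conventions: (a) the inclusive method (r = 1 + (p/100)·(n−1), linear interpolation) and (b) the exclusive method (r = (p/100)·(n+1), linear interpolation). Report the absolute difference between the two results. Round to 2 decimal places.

Sorted: 15, 18, 24, 31, 35, 38, 44, 53, 68, 69, 72, 73, 90, 94, 102, 104, 110, 120.
n = 18.
(a) r = 14.6; between ranks 14 (94) and 15 (102): 98.8.
(b) r = 15.2; between ranks 15 (102) and 16 (104): 102.4.
|98.8 − 102.4| = 3.6.

3.60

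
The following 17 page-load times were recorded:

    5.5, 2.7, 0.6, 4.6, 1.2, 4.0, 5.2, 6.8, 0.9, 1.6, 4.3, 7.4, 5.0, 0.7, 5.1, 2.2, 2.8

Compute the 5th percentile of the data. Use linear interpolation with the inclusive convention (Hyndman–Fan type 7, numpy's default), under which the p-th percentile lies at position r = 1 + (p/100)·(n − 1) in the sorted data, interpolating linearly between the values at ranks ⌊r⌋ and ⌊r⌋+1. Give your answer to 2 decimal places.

0.68

Sorted: 0.6, 0.7, 0.9, 1.2, 1.6, 2.2, 2.7, 2.8, 4.0, 4.3, 4.6, 5.0, 5.1, 5.2, 5.5, 6.8, 7.4.
n = 17.
r = 1 + (5/100)·(17 − 1) = 1 + 0.8 = 1.8.
Rank 1 is 0.6 and rank 2 is 0.7.
Interpolate: 0.6 + 0.8·(0.7 − 0.6) = 0.6 + 0.8·0.1 = 0.68.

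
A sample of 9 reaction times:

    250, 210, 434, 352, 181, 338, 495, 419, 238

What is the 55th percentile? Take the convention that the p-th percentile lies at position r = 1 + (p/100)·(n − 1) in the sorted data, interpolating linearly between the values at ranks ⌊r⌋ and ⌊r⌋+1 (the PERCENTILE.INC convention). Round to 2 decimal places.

Sorted: 181, 210, 238, 250, 338, 352, 419, 434, 495.
n = 9.
r = 1 + (55/100)·(9 − 1) = 1 + 4.4 = 5.4.
Rank 5 is 338 and rank 6 is 352.
Interpolate: 338 + 0.4·(352 − 338) = 338 + 0.4·14 = 343.6.

343.60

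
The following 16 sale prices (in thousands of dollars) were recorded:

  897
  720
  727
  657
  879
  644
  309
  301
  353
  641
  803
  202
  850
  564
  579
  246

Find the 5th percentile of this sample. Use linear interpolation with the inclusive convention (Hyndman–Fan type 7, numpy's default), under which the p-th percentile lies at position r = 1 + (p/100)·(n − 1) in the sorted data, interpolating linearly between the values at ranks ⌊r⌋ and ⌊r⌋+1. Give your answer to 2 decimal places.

235.00

Sorted: 202, 246, 301, 309, 353, 564, 579, 641, 644, 657, 720, 727, 803, 850, 879, 897.
n = 16.
r = 1 + (5/100)·(16 − 1) = 1 + 0.75 = 1.75.
Rank 1 is 202 and rank 2 is 246.
Interpolate: 202 + 0.75·(246 − 202) = 202 + 0.75·44 = 235.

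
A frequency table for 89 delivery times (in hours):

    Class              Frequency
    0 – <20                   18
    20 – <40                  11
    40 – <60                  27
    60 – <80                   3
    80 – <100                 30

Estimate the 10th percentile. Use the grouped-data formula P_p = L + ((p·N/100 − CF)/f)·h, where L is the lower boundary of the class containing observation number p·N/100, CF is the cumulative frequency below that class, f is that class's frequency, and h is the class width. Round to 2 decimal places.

N = 89; target position k = 10/100 · 89 = 8.9.
Cumulative frequencies: 18, 29, 56, 59, 89.
Observation 8.9 falls in the class 0 – <20.
L = 0, CF = 0, f = 18, h = 20.
P10 = 0 + ((8.9 − 0)/18)·20 = 0 + 9.88889 = 9.88889.

9.89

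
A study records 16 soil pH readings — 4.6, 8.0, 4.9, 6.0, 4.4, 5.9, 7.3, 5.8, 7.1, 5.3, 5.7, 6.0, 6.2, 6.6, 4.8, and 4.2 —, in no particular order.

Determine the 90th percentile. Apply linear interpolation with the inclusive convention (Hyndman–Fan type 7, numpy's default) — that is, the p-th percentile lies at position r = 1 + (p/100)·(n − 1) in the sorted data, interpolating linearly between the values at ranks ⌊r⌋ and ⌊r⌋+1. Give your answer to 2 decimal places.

7.20

Sorted: 4.2, 4.4, 4.6, 4.8, 4.9, 5.3, 5.7, 5.8, 5.9, 6.0, 6.0, 6.2, 6.6, 7.1, 7.3, 8.0.
n = 16.
r = 1 + (90/100)·(16 − 1) = 1 + 13.5 = 14.5.
Rank 14 is 7.1 and rank 15 is 7.3.
Interpolate: 7.1 + 0.5·(7.3 − 7.1) = 7.1 + 0.5·0.2 = 7.2.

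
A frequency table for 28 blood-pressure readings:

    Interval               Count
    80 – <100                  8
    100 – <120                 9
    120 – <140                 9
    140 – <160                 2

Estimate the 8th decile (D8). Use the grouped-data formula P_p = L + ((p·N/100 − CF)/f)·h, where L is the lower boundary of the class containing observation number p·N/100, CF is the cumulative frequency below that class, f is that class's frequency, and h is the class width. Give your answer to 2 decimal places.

N = 28; target position k = 80/100 · 28 = 22.4.
Cumulative frequencies: 8, 17, 26, 28.
Observation 22.4 falls in the class 120 – <140.
L = 120, CF = 17, f = 9, h = 20.
P80 = 120 + ((22.4 − 17)/9)·20 = 120 + 12 = 132.

132.00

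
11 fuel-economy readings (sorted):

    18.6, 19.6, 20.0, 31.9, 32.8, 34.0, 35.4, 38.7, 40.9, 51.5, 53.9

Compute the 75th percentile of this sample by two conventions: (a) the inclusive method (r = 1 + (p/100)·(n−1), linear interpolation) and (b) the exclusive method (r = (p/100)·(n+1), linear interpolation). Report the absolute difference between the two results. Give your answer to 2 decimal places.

1.10

n = 11.
(a) r = 8.5; between ranks 8 (38.7) and 9 (40.9): 39.8.
(b) r = 9 → value at rank 9 = 40.9.
|39.8 − 40.9| = 1.1.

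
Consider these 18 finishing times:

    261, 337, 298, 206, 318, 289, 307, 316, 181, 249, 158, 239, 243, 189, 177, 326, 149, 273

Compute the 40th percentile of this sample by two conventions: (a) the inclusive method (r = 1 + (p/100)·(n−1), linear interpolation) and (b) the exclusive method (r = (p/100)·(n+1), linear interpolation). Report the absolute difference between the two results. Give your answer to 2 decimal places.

Sorted: 149, 158, 177, 181, 189, 206, 239, 243, 249, 261, 273, 289, 298, 307, 316, 318, 326, 337.
n = 18.
(a) r = 7.8; between ranks 7 (239) and 8 (243): 242.2.
(b) r = 7.6; between ranks 7 (239) and 8 (243): 241.4.
|242.2 − 241.4| = 0.8.

0.80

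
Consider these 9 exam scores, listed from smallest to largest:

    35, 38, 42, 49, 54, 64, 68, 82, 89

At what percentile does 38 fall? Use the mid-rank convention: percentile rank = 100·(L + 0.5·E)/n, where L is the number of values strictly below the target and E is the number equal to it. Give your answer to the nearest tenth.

Count below 38: L = 1; count equal: E = 1; n = 9.
Percentile rank = 100·(1 + 0.5·1)/9 = 100·1.5/9 = 16.67.

16.7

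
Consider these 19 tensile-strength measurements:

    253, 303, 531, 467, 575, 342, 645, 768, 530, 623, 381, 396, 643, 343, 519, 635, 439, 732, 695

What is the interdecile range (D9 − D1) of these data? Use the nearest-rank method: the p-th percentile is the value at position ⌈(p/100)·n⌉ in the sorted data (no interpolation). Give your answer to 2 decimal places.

429.00

Sorted: 253, 303, 342, 343, 381, 396, 439, 467, 519, 530, 531, 575, 623, 635, 643, 645, 695, 732, 768.
n = 19.
P10: rank ⌈10/100·19⌉ = 2 → 303.
P90: rank ⌈90/100·19⌉ = 18 → 732.
Difference: 732 − 303 = 429.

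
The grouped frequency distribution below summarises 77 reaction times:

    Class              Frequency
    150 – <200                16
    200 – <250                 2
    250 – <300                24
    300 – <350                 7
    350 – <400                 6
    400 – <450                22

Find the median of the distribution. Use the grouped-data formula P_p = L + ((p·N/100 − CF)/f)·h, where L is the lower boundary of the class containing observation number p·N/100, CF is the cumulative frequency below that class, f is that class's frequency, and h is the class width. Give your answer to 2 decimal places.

N = 77; target position k = 50/100 · 77 = 38.5.
Cumulative frequencies: 16, 18, 42, 49, 55, 77.
Observation 38.5 falls in the class 250 – <300.
L = 250, CF = 18, f = 24, h = 50.
P50 = 250 + ((38.5 − 18)/24)·50 = 250 + 42.7083 = 292.708.

292.71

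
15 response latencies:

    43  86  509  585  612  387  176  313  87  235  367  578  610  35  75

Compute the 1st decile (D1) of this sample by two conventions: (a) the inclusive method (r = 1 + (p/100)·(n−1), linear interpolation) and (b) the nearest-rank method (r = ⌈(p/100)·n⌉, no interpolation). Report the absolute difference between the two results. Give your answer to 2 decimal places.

12.80

Sorted: 35, 43, 75, 86, 87, 176, 235, 313, 367, 387, 509, 578, 585, 610, 612.
n = 15.
(a) r = 2.4; between ranks 2 (43) and 3 (75): 55.8.
(b) the nearest-rank method: rank 2 → 43.
|55.8 − 43| = 12.8.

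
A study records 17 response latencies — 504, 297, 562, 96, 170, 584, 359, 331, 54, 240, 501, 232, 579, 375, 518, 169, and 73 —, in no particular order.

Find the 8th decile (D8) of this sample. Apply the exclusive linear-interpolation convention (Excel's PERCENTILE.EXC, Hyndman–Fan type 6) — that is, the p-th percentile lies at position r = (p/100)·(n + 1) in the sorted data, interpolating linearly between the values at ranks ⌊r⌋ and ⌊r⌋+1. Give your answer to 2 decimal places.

535.60

Sorted: 54, 73, 96, 169, 170, 232, 240, 297, 331, 359, 375, 501, 504, 518, 562, 579, 584.
n = 17.
r = (80/100)·(17 + 1) = 14.4.
Rank 14 is 518 and rank 15 is 562.
Interpolate: 518 + 0.4·(562 − 518) = 518 + 0.4·44 = 535.6.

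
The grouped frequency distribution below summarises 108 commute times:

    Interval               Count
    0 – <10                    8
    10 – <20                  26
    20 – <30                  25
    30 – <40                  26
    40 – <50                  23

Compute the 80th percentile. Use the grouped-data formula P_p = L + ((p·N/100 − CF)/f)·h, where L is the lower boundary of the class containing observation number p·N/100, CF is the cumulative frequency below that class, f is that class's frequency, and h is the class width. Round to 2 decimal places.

N = 108; target position k = 80/100 · 108 = 86.4.
Cumulative frequencies: 8, 34, 59, 85, 108.
Observation 86.4 falls in the class 40 – <50.
L = 40, CF = 85, f = 23, h = 10.
P80 = 40 + ((86.4 − 85)/23)·10 = 40 + 0.608696 = 40.6087.

40.61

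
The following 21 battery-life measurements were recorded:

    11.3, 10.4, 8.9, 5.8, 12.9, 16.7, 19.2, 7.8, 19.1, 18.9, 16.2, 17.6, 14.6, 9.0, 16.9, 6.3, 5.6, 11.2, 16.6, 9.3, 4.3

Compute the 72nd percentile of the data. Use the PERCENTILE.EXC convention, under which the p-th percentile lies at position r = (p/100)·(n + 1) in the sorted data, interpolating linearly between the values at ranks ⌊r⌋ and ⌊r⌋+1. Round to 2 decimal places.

16.68

Sorted: 4.3, 5.6, 5.8, 6.3, 7.8, 8.9, 9.0, 9.3, 10.4, 11.2, 11.3, 12.9, 14.6, 16.2, 16.6, 16.7, 16.9, 17.6, 18.9, 19.1, 19.2.
n = 21.
r = (72/100)·(21 + 1) = 15.84.
Rank 15 is 16.6 and rank 16 is 16.7.
Interpolate: 16.6 + 0.84·(16.7 − 16.6) = 16.6 + 0.84·0.1 = 16.684.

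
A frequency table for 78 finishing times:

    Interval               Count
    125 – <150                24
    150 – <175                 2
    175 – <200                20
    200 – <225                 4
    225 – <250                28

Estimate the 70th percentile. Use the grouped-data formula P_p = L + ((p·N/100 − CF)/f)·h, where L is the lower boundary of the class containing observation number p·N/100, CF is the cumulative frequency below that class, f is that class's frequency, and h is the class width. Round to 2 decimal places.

229.11

N = 78; target position k = 70/100 · 78 = 54.6.
Cumulative frequencies: 24, 26, 46, 50, 78.
Observation 54.6 falls in the class 225 – <250.
L = 225, CF = 50, f = 28, h = 25.
P70 = 225 + ((54.6 − 50)/28)·25 = 225 + 4.10714 = 229.107.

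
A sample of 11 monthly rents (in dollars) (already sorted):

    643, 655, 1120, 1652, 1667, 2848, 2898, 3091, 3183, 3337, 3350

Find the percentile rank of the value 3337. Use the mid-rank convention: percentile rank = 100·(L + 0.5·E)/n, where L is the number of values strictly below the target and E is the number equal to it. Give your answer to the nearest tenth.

Count below 3337: L = 9; count equal: E = 1; n = 11.
Percentile rank = 100·(9 + 0.5·1)/11 = 100·9.5/11 = 86.36.

86.4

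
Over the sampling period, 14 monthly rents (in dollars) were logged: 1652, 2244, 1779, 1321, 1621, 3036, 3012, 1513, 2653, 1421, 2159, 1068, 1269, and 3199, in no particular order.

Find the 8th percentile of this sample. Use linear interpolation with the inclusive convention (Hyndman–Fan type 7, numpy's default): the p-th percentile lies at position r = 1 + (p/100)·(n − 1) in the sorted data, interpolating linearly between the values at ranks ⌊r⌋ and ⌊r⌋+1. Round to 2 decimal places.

1271.08

Sorted: 1068, 1269, 1321, 1421, 1513, 1621, 1652, 1779, 2159, 2244, 2653, 3012, 3036, 3199.
n = 14.
r = 1 + (8/100)·(14 − 1) = 1 + 1.04 = 2.04.
Rank 2 is 1269 and rank 3 is 1321.
Interpolate: 1269 + 0.04·(1321 − 1269) = 1269 + 0.04·52 = 1271.08.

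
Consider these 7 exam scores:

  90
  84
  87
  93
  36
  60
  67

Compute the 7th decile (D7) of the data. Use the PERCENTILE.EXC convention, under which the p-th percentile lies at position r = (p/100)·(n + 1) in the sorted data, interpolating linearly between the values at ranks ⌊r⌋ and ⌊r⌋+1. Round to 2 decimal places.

Sorted: 36, 60, 67, 84, 87, 90, 93.
n = 7.
r = (70/100)·(7 + 1) = 5.6.
Rank 5 is 87 and rank 6 is 90.
Interpolate: 87 + 0.6·(90 − 87) = 87 + 0.6·3 = 88.8.

88.80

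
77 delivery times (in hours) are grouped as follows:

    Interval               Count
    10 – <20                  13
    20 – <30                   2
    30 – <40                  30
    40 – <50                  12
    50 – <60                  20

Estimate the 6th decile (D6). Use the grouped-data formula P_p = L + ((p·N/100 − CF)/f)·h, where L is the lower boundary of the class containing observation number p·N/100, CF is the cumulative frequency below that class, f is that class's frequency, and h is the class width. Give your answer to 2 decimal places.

N = 77; target position k = 60/100 · 77 = 46.2.
Cumulative frequencies: 13, 15, 45, 57, 77.
Observation 46.2 falls in the class 40 – <50.
L = 40, CF = 45, f = 12, h = 10.
P60 = 40 + ((46.2 − 45)/12)·10 = 40 + 1 = 41.

41.00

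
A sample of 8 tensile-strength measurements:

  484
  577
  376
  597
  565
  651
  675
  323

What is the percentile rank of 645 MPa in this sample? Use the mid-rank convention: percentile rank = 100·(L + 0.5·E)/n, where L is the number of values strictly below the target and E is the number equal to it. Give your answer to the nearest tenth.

75.0

Sorted: 323, 376, 484, 565, 577, 597, 651, 675.
Count below 645: L = 6; count equal: E = 0; n = 8.
Percentile rank = 100·(6 + 0.5·0)/8 = 100·6/8 = 75.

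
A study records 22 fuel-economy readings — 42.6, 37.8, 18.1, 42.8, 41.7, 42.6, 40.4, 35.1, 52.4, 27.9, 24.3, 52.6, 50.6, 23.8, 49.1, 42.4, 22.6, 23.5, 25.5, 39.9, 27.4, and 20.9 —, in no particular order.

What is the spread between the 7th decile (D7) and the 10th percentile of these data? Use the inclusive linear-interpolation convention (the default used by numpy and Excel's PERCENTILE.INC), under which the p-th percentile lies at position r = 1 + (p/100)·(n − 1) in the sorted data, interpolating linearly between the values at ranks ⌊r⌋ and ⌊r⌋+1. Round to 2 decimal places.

19.85

Sorted: 18.1, 20.9, 22.6, 23.5, 23.8, 24.3, 25.5, 27.4, 27.9, 35.1, 37.8, 39.9, 40.4, 41.7, 42.4, 42.6, 42.6, 42.8, 49.1, 50.6, 52.4, 52.6.
n = 22.
P10: r = 3.1; ranks 3–4 are 22.6, 23.5; interpolating gives 22.69.
P70: r = 15.7; ranks 15–16 are 42.4, 42.6; interpolating gives 42.54.
Difference: 42.54 − 22.69 = 19.85.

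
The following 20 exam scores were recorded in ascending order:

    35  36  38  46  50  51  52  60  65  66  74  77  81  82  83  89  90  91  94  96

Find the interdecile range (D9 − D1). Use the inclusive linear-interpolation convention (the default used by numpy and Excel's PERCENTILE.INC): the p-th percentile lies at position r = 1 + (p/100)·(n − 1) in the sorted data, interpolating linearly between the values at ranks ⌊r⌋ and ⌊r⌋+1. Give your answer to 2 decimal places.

n = 20.
P10: r = 2.9; ranks 2–3 are 36, 38; interpolating gives 37.8.
P90: r = 18.1; ranks 18–19 are 91, 94; interpolating gives 91.3.
Difference: 91.3 − 37.8 = 53.5.

53.50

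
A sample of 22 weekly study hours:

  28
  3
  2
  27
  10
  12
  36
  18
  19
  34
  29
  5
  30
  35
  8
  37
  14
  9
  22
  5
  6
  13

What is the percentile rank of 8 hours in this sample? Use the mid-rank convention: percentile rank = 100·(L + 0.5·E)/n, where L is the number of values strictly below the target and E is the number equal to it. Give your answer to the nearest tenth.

25.0

Sorted: 2, 3, 5, 5, 6, 8, 9, 10, 12, 13, 14, 18, 19, 22, 27, 28, 29, 30, 34, 35, 36, 37.
Count below 8: L = 5; count equal: E = 1; n = 22.
Percentile rank = 100·(5 + 0.5·1)/22 = 100·5.5/22 = 25.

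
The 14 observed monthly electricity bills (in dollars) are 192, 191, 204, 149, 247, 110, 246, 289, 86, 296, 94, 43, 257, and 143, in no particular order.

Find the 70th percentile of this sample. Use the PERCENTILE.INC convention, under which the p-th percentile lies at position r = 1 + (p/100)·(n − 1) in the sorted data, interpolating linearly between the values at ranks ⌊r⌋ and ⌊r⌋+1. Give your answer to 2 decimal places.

Sorted: 43, 86, 94, 110, 143, 149, 191, 192, 204, 246, 247, 257, 289, 296.
n = 14.
r = 1 + (70/100)·(14 − 1) = 1 + 9.1 = 10.1.
Rank 10 is 246 and rank 11 is 247.
Interpolate: 246 + 0.1·(247 − 246) = 246 + 0.1·1 = 246.1.

246.10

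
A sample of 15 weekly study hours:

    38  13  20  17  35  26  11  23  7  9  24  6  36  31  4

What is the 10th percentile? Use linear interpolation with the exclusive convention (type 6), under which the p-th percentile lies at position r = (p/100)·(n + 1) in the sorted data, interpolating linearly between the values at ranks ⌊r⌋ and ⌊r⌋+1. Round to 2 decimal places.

5.20

Sorted: 4, 6, 7, 9, 11, 13, 17, 20, 23, 24, 26, 31, 35, 36, 38.
n = 15.
r = (10/100)·(15 + 1) = 1.6.
Rank 1 is 4 and rank 2 is 6.
Interpolate: 4 + 0.6·(6 − 4) = 4 + 0.6·2 = 5.2.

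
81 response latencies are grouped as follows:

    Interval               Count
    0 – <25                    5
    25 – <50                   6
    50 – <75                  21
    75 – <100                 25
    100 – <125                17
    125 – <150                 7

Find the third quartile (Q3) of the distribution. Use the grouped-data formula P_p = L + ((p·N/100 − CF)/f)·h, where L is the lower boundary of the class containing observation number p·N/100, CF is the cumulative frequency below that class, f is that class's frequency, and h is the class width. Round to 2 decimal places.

N = 81; target position k = 75/100 · 81 = 60.75.
Cumulative frequencies: 5, 11, 32, 57, 74, 81.
Observation 60.75 falls in the class 100 – <125.
L = 100, CF = 57, f = 17, h = 25.
P75 = 100 + ((60.75 − 57)/17)·25 = 100 + 5.51471 = 105.515.

105.51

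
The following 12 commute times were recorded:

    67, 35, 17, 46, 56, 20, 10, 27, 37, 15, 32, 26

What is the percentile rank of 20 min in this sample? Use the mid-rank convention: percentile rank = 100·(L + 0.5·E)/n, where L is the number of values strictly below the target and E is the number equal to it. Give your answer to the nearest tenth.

29.2

Sorted: 10, 15, 17, 20, 26, 27, 32, 35, 37, 46, 56, 67.
Count below 20: L = 3; count equal: E = 1; n = 12.
Percentile rank = 100·(3 + 0.5·1)/12 = 100·3.5/12 = 29.17.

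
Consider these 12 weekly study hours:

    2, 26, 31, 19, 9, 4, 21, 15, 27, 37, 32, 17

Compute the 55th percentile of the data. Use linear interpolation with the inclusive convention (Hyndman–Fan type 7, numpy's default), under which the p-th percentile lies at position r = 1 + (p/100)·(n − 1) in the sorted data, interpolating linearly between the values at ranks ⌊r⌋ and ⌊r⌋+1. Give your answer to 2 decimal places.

21.25

Sorted: 2, 4, 9, 15, 17, 19, 21, 26, 27, 31, 32, 37.
n = 12.
r = 1 + (55/100)·(12 − 1) = 1 + 6.05 = 7.05.
Rank 7 is 21 and rank 8 is 26.
Interpolate: 21 + 0.05·(26 − 21) = 21 + 0.05·5 = 21.25.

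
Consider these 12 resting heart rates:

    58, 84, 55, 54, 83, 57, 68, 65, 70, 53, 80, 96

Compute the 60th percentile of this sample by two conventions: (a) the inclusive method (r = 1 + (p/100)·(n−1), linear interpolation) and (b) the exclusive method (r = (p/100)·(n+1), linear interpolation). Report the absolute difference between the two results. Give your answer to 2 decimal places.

0.40

Sorted: 53, 54, 55, 57, 58, 65, 68, 70, 80, 83, 84, 96.
n = 12.
(a) r = 7.6; between ranks 7 (68) and 8 (70): 69.2.
(b) r = 7.8; between ranks 7 (68) and 8 (70): 69.6.
|69.2 − 69.6| = 0.4.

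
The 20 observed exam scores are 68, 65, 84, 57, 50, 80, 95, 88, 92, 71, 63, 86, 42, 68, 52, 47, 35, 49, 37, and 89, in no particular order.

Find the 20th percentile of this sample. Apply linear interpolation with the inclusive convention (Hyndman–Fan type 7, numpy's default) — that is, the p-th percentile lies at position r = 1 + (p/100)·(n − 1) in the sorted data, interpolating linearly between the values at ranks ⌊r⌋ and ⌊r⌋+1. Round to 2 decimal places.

48.60

Sorted: 35, 37, 42, 47, 49, 50, 52, 57, 63, 65, 68, 68, 71, 80, 84, 86, 88, 89, 92, 95.
n = 20.
r = 1 + (20/100)·(20 − 1) = 1 + 3.8 = 4.8.
Rank 4 is 47 and rank 5 is 49.
Interpolate: 47 + 0.8·(49 − 47) = 47 + 0.8·2 = 48.6.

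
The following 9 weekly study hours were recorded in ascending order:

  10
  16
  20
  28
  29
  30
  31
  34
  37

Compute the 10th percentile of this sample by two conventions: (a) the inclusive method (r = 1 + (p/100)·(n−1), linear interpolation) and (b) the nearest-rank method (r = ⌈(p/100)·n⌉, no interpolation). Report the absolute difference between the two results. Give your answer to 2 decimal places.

n = 9.
(a) r = 1.8; between ranks 1 (10) and 2 (16): 14.8.
(b) the nearest-rank method: rank 1 → 10.
|14.8 − 10| = 4.8.

4.80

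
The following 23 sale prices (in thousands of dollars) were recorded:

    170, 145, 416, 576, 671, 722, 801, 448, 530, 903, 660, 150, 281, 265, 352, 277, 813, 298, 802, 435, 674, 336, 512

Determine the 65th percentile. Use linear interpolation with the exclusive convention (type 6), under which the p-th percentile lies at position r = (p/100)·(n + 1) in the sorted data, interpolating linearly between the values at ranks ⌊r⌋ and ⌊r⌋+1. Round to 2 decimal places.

626.40

Sorted: 145, 150, 170, 265, 277, 281, 298, 336, 352, 416, 435, 448, 512, 530, 576, 660, 671, 674, 722, 801, 802, 813, 903.
n = 23.
r = (65/100)·(23 + 1) = 15.6.
Rank 15 is 576 and rank 16 is 660.
Interpolate: 576 + 0.6·(660 − 576) = 576 + 0.6·84 = 626.4.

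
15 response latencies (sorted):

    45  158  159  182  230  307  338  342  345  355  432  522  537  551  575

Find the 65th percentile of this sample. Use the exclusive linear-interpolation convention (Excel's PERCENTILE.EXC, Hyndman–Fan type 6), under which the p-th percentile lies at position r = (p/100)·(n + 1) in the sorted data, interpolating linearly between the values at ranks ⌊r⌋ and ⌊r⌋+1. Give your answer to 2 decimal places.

n = 15.
r = (65/100)·(15 + 1) = 10.4.
Rank 10 is 355 and rank 11 is 432.
Interpolate: 355 + 0.4·(432 − 355) = 355 + 0.4·77 = 385.8.

385.80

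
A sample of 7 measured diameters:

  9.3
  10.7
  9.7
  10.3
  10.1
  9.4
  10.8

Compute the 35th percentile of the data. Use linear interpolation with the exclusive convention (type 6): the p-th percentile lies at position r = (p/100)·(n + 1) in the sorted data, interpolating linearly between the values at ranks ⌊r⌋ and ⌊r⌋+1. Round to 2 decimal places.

9.64

Sorted: 9.3, 9.4, 9.7, 10.1, 10.3, 10.7, 10.8.
n = 7.
r = (35/100)·(7 + 1) = 2.8.
Rank 2 is 9.4 and rank 3 is 9.7.
Interpolate: 9.4 + 0.8·(9.7 − 9.4) = 9.4 + 0.8·0.3 = 9.64.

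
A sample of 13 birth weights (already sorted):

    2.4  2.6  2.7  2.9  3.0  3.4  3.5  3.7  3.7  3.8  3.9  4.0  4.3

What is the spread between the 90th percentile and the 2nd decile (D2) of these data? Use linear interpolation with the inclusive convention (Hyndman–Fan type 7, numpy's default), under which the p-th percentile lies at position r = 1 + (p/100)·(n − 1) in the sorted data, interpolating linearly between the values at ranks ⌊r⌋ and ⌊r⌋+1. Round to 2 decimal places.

1.20

n = 13.
P20: r = 3.4; ranks 3–4 are 2.7, 2.9; interpolating gives 2.78.
P90: r = 11.8; ranks 11–12 are 3.9, 4.0; interpolating gives 3.98.
Difference: 3.98 − 2.78 = 1.2.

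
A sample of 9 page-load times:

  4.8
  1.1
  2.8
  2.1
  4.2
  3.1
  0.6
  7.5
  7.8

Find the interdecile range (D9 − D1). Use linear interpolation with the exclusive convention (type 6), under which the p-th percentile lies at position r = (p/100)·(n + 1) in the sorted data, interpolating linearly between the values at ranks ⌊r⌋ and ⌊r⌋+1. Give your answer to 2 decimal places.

7.20

Sorted: 0.6, 1.1, 2.1, 2.8, 3.1, 4.2, 4.8, 7.5, 7.8.
n = 9.
P10: r = 1 (integer) → 0.6.
P90: r = 9 (integer) → 7.8.
Difference: 7.8 − 0.6 = 7.2.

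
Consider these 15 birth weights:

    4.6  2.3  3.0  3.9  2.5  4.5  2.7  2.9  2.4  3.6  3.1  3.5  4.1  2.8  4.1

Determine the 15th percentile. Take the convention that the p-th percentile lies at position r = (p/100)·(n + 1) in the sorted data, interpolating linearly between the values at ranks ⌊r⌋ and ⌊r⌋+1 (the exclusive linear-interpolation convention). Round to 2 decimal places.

2.44

Sorted: 2.3, 2.4, 2.5, 2.7, 2.8, 2.9, 3.0, 3.1, 3.5, 3.6, 3.9, 4.1, 4.1, 4.5, 4.6.
n = 15.
r = (15/100)·(15 + 1) = 2.4.
Rank 2 is 2.4 and rank 3 is 2.5.
Interpolate: 2.4 + 0.4·(2.5 − 2.4) = 2.4 + 0.4·0.1 = 2.44.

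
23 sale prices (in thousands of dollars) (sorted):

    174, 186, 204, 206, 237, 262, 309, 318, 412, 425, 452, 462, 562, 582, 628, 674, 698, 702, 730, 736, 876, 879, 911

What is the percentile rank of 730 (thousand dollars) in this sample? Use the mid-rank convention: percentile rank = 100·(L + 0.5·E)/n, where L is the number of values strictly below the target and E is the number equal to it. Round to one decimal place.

80.4

Count below 730: L = 18; count equal: E = 1; n = 23.
Percentile rank = 100·(18 + 0.5·1)/23 = 100·18.5/23 = 80.43.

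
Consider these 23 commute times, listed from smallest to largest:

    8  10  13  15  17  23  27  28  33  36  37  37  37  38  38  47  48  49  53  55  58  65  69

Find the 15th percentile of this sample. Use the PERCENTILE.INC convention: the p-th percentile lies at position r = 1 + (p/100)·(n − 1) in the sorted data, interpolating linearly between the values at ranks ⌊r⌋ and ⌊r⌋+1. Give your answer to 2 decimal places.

15.60

n = 23.
r = 1 + (15/100)·(23 − 1) = 1 + 3.3 = 4.3.
Rank 4 is 15 and rank 5 is 17.
Interpolate: 15 + 0.3·(17 − 15) = 15 + 0.3·2 = 15.6.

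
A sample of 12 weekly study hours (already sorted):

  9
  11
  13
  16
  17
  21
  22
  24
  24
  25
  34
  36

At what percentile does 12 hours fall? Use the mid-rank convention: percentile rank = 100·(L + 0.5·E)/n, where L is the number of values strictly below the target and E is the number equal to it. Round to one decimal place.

16.7

Count below 12: L = 2; count equal: E = 0; n = 12.
Percentile rank = 100·(2 + 0.5·0)/12 = 100·2/12 = 16.67.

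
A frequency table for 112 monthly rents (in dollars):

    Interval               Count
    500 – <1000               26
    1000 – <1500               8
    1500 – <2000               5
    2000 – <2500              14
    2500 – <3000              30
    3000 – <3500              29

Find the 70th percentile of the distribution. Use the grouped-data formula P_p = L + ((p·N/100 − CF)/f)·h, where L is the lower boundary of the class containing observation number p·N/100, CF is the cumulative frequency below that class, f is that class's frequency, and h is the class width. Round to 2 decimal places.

N = 112; target position k = 70/100 · 112 = 78.4.
Cumulative frequencies: 26, 34, 39, 53, 83, 112.
Observation 78.4 falls in the class 2500 – <3000.
L = 2500, CF = 53, f = 30, h = 500.
P70 = 2500 + ((78.4 − 53)/30)·500 = 2500 + 423.333 = 2923.33.

2923.33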